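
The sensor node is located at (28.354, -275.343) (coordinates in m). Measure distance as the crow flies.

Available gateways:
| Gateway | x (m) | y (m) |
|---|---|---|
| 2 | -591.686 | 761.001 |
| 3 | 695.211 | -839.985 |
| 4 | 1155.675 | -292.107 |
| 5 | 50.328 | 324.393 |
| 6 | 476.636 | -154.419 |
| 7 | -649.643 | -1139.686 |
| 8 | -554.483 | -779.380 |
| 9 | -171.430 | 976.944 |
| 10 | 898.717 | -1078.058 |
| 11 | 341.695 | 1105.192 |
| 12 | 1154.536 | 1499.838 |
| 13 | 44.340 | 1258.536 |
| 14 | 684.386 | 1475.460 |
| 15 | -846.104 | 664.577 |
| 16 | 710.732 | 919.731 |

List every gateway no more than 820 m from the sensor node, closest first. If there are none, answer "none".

6, 5, 8

Distances from (28.354, -275.343):
2: 1207.667 m
3: 873.796 m
4: 1127.446 m
5: 600.138 m
6: 464.305 m
7: 1098.530 m
8: 770.553 m
9: 1268.123 m
10: 1184.011 m
11: 1415.648 m
12: 2102.273 m
13: 1533.962 m
14: 1869.676 m
15: 1283.794 m
16: 1376.169 m
Threshold 820 m: 6 (464.305 m), 5 (600.138 m), 8 (770.553 m) are within range.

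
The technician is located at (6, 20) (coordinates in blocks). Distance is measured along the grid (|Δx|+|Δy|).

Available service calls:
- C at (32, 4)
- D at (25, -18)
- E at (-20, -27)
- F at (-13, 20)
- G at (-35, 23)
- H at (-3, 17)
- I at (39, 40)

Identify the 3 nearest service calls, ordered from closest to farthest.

Distances from (6, 20):
C: 42 blocks
D: 57 blocks
E: 73 blocks
F: 19 blocks
G: 44 blocks
H: 12 blocks
I: 53 blocks
Sorted: H (12 blocks) < F (19 blocks) < C (42 blocks) < G (44 blocks) < I (53 blocks) < …

H, F, C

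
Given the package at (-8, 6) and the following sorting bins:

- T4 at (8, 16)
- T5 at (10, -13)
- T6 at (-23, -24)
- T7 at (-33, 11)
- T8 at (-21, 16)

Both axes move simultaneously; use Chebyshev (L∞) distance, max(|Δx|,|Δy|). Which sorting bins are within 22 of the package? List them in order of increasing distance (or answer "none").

Distances from (-8, 6):
T4: max(|16|, |10|) = 16
T5: max(|18|, |-19|) = 19
T6: max(|-15|, |-30|) = 30
T7: max(|-25|, |5|) = 25
T8: max(|-13|, |10|) = 13
Threshold 22: T8 (13), T4 (16), T5 (19) are within range.

T8, T4, T5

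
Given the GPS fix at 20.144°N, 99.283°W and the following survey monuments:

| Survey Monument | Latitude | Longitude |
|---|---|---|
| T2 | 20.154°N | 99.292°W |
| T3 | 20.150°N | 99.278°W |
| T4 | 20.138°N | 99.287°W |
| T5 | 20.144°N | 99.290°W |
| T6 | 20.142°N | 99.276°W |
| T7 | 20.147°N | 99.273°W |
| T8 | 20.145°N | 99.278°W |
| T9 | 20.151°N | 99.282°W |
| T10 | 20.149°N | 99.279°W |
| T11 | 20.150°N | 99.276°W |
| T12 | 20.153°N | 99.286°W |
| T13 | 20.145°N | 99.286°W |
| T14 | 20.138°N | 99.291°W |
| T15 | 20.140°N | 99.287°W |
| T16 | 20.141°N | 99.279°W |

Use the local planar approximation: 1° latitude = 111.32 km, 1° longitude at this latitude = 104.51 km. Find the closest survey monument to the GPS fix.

Distances from 20.144°N, 99.283°W:
T2: 1.457 km
T3: 0.848 km
T4: 0.788 km
T5: 0.732 km
T6: 0.765 km
T7: 1.097 km
T8: 0.534 km
T9: 0.786 km
T10: 0.696 km
T11: 0.991 km
T12: 1.050 km
T13: 0.333 km
T14: 1.070 km
T15: 0.611 km
T16: 0.535 km
Minimum: T13 at 0.333 km.

T13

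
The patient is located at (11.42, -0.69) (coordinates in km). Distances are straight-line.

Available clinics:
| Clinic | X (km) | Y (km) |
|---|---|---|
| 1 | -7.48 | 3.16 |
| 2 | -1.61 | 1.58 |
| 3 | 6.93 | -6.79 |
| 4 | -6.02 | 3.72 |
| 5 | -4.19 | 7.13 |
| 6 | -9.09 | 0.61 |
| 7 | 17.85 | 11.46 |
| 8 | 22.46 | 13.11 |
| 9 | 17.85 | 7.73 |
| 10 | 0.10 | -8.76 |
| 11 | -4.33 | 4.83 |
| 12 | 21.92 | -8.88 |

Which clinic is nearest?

3

Distances from (11.42, -0.69):
1: √((-18.90)² + (3.85)²) = √(357.2100 + 14.8225) = 19.29 km
2: √((-13.03)² + (2.27)²) = √(169.7809 + 5.1529) = 13.23 km
3: √((-4.49)² + (-6.10)²) = √(20.1601 + 37.2100) = 7.57 km
4: √((-17.44)² + (4.41)²) = √(304.1536 + 19.4481) = 17.99 km
5: √((-15.61)² + (7.82)²) = √(243.6721 + 61.1524) = 17.46 km
6: √((-20.51)² + (1.30)²) = √(420.6601 + 1.6900) = 20.55 km
7: √((6.43)² + (12.15)²) = √(41.3449 + 147.6225) = 13.75 km
8: √((11.04)² + (13.80)²) = √(121.8816 + 190.4400) = 17.67 km
9: √((6.43)² + (8.42)²) = √(41.3449 + 70.8964) = 10.59 km
10: √((-11.32)² + (-8.07)²) = √(128.1424 + 65.1249) = 13.90 km
11: √((-15.75)² + (5.52)²) = √(248.0625 + 30.4704) = 16.69 km
12: √((10.50)² + (-8.19)²) = √(110.2500 + 67.0761) = 13.32 km
Minimum: 3 at 7.57 km.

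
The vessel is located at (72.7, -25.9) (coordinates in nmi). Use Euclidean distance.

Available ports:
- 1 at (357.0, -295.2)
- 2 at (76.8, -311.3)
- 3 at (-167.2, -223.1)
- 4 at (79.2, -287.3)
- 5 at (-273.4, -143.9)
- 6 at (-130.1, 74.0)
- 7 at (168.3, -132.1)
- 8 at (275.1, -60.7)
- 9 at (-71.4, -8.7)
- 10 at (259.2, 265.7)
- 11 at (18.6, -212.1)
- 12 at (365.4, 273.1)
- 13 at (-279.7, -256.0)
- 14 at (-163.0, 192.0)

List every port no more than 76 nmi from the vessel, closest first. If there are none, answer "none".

none

Distances from (72.7, -25.9):
1: 391.6 nmi
2: 285.4 nmi
3: 310.5 nmi
4: 261.5 nmi
5: 365.7 nmi
6: 226.1 nmi
7: 142.9 nmi
8: 205.4 nmi
9: 145.1 nmi
10: 346.1 nmi
11: 193.9 nmi
12: 418.4 nmi
13: 420.9 nmi
14: 321.0 nmi
Threshold 76 nmi: none within range.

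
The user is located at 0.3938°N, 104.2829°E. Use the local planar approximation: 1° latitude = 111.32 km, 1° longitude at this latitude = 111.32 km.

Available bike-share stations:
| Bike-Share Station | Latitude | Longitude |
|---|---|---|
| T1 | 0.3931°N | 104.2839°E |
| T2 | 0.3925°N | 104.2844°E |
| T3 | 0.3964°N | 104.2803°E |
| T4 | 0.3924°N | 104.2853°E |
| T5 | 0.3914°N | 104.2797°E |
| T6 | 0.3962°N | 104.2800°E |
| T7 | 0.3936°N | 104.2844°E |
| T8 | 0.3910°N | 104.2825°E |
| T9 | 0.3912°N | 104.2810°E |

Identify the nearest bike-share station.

Distances from 0.3938°N, 104.2829°E:
T1: √((-0.0007·111.32)² + (0.0010·111.32)²) = √(0.006072 + 0.012392) = 0.1359 km
T2: √((-0.0013·111.32)² + (0.0015·111.32)²) = √(0.020943 + 0.027882) = 0.2210 km
T3: √((0.0026·111.32)² + (-0.0026·111.32)²) = √(0.083771 + 0.083771) = 0.4093 km
T4: √((-0.0014·111.32)² + (0.0024·111.32)²) = √(0.024289 + 0.071379) = 0.3093 km
T5: √((-0.0024·111.32)² + (-0.0032·111.32)²) = √(0.071379 + 0.126896) = 0.4453 km
T6: √((0.0024·111.32)² + (-0.0029·111.32)²) = √(0.071379 + 0.104218) = 0.4190 km
T7: √((-0.0002·111.32)² + (0.0015·111.32)²) = √(0.000496 + 0.027882) = 0.1685 km
T8: √((-0.0028·111.32)² + (-0.0004·111.32)²) = √(0.097154 + 0.001983) = 0.3149 km
T9: √((-0.0026·111.32)² + (-0.0019·111.32)²) = √(0.083771 + 0.044736) = 0.3585 km
Minimum: T1 at 0.1359 km.

T1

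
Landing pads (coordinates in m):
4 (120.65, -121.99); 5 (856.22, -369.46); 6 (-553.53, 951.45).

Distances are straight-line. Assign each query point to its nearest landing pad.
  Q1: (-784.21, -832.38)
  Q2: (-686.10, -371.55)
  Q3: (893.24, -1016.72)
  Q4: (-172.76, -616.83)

Q1 at (-784.21, -832.38):
  4: 1150.40 m
  5: 1704.50 m
  6: 1798.68 m
  → nearest: 4 (1150.40 m)
Q2 at (-686.10, -371.55):
  4: 844.47 m
  5: 1542.32 m
  6: 1329.63 m
  → nearest: 4 (844.47 m)
Q3 at (893.24, -1016.72):
  4: 1182.13 m
  5: 648.32 m
  6: 2442.71 m
  → nearest: 5 (648.32 m)
Q4 at (-172.76, -616.83):
  4: 575.29 m
  5: 1058.30 m
  6: 1613.84 m
  → nearest: 4 (575.29 m)

Q1→4; Q2→4; Q3→5; Q4→4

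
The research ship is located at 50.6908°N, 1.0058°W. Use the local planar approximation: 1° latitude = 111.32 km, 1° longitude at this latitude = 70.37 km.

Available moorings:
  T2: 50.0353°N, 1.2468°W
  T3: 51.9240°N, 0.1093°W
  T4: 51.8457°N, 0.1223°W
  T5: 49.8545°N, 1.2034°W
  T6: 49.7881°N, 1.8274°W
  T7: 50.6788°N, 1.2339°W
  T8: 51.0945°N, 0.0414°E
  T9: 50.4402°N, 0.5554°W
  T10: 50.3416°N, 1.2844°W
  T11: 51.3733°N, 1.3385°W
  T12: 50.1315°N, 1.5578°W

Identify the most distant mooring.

T3

Distances from 50.6908°N, 1.0058°W:
T2: √((-0.6555·111.32)² + (-0.2410·70.37)²) = √(5324.658844 + 287.613447) = 74.9151 km
T3: √((1.2332·111.32)² + (0.8965·70.37)²) = √(18845.750077 + 3979.932348) = 151.0817 km
T4: √((1.1549·111.32)² + (0.8835·70.37)²) = √(16528.565304 + 3865.344528) = 142.8072 km
T5: √((-0.8363·111.32)² + (-0.1976·70.37)²) = √(8667.035769 + 193.352140) = 94.1296 km
T6: √((-0.9027·111.32)² + (-0.8216·70.37)²) = √(10097.951495 + 3342.688931) = 115.9338 km
T7: √((-0.0120·111.32)² + (-0.2281·70.37)²) = √(1.784469 + 257.647346) = 16.1069 km
T8: √((0.4037·111.32)² + (1.0472·70.37)²) = √(2019.593174 + 5430.431866) = 86.3135 km
T9: √((-0.2506·111.32)² + (0.4504·70.37)²) = √(778.231004 + 1004.550712) = 42.2230 km
T10: √((-0.3492·111.32)² + (-0.2786·70.37)²) = √(1511.105775 + 384.359240) = 43.5369 km
T11: √((0.6825·111.32)² + (-0.3327·70.37)²) = √(5772.337381 + 548.126380) = 79.5013 km
T12: √((-0.5593·111.32)² + (-0.5520·70.37)²) = √(3876.466489 + 1508.874981) = 73.3849 km
Maximum: T3 at 151.0817 km.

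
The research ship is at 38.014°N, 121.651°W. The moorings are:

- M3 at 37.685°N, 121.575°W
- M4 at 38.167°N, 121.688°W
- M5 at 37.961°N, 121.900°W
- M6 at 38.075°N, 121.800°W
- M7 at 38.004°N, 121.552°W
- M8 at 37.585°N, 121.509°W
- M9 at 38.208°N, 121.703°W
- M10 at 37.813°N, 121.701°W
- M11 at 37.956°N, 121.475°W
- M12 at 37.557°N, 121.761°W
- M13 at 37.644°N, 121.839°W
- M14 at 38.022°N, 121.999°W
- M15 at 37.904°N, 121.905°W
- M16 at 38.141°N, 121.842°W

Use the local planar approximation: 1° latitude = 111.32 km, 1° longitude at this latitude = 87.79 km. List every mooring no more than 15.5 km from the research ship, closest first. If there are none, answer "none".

M7, M6

Distances from 38.014°N, 121.651°W:
M3: 37.227 km
M4: 17.339 km
M5: 22.642 km
M6: 14.738 km
M7: 8.762 km
M8: 49.357 km
M9: 22.073 km
M10: 22.802 km
M11: 16.746 km
M12: 51.782 km
M13: 44.372 km
M14: 30.564 km
M15: 25.440 km
M16: 21.933 km
Threshold 15.5 km: M7 (8.762 km), M6 (14.738 km) are within range.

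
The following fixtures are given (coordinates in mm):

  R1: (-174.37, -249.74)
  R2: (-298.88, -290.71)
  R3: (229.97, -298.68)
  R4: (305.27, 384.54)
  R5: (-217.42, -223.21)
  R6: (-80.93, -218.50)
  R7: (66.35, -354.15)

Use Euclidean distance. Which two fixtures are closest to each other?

R1 and R5

Pairwise distances:
R1–R5: 50.57 mm
R1–R6: 98.52 mm
R2–R5: 105.79 mm
R1–R2: 131.08 mm
R5–R6: 136.57 mm
R3–R7: 172.77 mm
R6–R7: 200.23 mm
R2–R6: 229.60 mm
R1–R7: 262.39 mm
R5–R7: 312.52 mm
R3–R6: 321.07 mm
R2–R7: 370.70 mm
R1–R3: 407.29 mm
R3–R5: 453.71 mm
R2–R3: 528.91 mm
R3–R4: 687.36 mm
R4–R6: 716.11 mm
R4–R7: 776.37 mm
R1–R4: 795.21 mm
R4–R5: 801.60 mm
R2–R4: 906.07 mm
Closest pair: R1–R5 at 50.57 mm.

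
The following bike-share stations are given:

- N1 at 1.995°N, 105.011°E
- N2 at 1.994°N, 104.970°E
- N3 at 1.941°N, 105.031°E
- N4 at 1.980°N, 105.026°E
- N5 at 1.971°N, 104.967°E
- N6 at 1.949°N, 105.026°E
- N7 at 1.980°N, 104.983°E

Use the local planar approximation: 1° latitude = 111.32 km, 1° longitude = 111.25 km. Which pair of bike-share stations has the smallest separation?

N3 and N6

Pairwise distances:
N3–N6: √((0.008·111.32)² + (-0.005·111.25)²) = √(0.79310 + 0.30941) = 1.050 km
N5–N7: √((0.009·111.32)² + (0.016·111.25)²) = √(1.00376 + 3.16840) = 2.043 km
N2–N7: √((-0.014·111.32)² + (0.013·111.25)²) = √(2.42886 + 2.09164) = 2.126 km
N1–N4: √((-0.015·111.32)² + (0.015·111.25)²) = √(2.78823 + 2.78473) = 2.361 km
N2–N5: √((-0.023·111.32)² + (-0.003·111.25)²) = √(6.55544 + 0.11139) = 2.582 km
N4–N6: √((-0.031·111.32)² + (0.000·111.25)²) = √(11.90885 + 0.00000) = 3.451 km
N1–N7: √((-0.015·111.32)² + (-0.028·111.25)²) = √(2.78823 + 9.70322) = 3.534 km
N3–N4: √((0.039·111.32)² + (-0.005·111.25)²) = √(18.84845 + 0.30941) = 4.377 km
N1–N2: √((-0.001·111.32)² + (-0.041·111.25)²) = √(0.01239 + 20.80500) = 4.563 km
N4–N7: √((0.000·111.32)² + (-0.043·111.25)²) = √(0.00000 + 22.88426) = 4.784 km
N1–N6: √((-0.046·111.32)² + (0.015·111.25)²) = √(26.22177 + 2.78473) = 5.386 km
N1–N5: √((-0.024·111.32)² + (-0.044·111.25)²) = √(7.13787 + 23.96102) = 5.577 km
N6–N7: √((0.031·111.32)² + (-0.043·111.25)²) = √(11.90885 + 22.88426) = 5.899 km
N1–N3: √((-0.054·111.32)² + (0.020·111.25)²) = √(36.13549 + 4.95063) = 6.410 km
N2–N4: √((-0.014·111.32)² + (0.056·111.25)²) = √(2.42886 + 38.81290) = 6.422 km
N4–N5: √((-0.009·111.32)² + (-0.059·111.25)²) = √(1.00376 + 43.08281) = 6.640 km
N3–N7: √((0.039·111.32)² + (-0.048·111.25)²) = √(18.84845 + 28.51560) = 6.882 km
N5–N6: √((-0.022·111.32)² + (0.059·111.25)²) = √(5.99780 + 43.08281) = 7.006 km
N3–N5: √((0.030·111.32)² + (-0.064·111.25)²) = √(11.15293 + 50.69440) = 7.864 km
N2–N6: √((-0.045·111.32)² + (0.056·111.25)²) = √(25.09409 + 38.81290) = 7.994 km
N2–N3: √((-0.053·111.32)² + (0.061·111.25)²) = √(34.80953 + 46.05319) = 8.992 km
Closest pair: N3–N6 at 1.050 km.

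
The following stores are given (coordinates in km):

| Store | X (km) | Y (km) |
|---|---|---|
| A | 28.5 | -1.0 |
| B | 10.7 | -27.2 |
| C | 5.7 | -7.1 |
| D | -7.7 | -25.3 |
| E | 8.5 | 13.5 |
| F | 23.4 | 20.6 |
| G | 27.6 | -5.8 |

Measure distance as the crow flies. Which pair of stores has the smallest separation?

A and G

Pairwise distances:
A–B: 31.7 km
A–C: 23.6 km
A–D: 43.6 km
A–E: 24.7 km
A–F: 22.2 km
A–G: 4.9 km
B–C: 20.7 km
B–D: 18.5 km
B–E: 40.8 km
B–F: 49.5 km
B–G: 27.3 km
C–D: 22.6 km
C–E: 20.8 km
C–F: 32.9 km
C–G: 21.9 km
D–E: 42.0 km
D–F: 55.4 km
D–G: 40.3 km
E–F: 16.5 km
E–G: 27.2 km
F–G: 26.7 km
Closest pair: A–G at 4.9 km.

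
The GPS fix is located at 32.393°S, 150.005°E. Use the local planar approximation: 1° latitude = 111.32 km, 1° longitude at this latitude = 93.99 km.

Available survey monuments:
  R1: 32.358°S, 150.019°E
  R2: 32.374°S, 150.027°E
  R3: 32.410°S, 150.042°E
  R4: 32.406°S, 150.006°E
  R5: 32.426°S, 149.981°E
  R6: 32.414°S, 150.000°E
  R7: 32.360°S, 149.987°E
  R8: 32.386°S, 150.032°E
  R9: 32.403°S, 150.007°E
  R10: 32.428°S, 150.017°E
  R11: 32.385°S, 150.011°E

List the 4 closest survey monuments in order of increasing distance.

R11, R9, R4, R6

Distances from 32.393°S, 150.005°E:
R1: √((0.035·111.32)² + (0.014·93.99)²) = √(15.18037 + 1.73149) = 4.112 km
R2: √((0.019·111.32)² + (0.022·93.99)²) = √(4.47356 + 4.27571) = 2.958 km
R3: √((-0.017·111.32)² + (0.037·93.99)²) = √(3.58133 + 12.09391) = 3.959 km
R4: √((-0.013·111.32)² + (0.001·93.99)²) = √(2.09427 + 0.00883) = 1.450 km
R5: √((-0.033·111.32)² + (-0.024·93.99)²) = √(13.49504 + 5.08845) = 4.311 km
R6: √((-0.021·111.32)² + (-0.005·93.99)²) = √(5.46493 + 0.22085) = 2.384 km
R7: √((0.033·111.32)² + (-0.018·93.99)²) = √(13.49504 + 2.86225) = 4.044 km
R8: √((0.007·111.32)² + (0.027·93.99)²) = √(0.60721 + 6.44007) = 2.655 km
R9: √((-0.010·111.32)² + (0.002·93.99)²) = √(1.23921 + 0.03534) = 1.129 km
R10: √((-0.035·111.32)² + (0.012·93.99)²) = √(15.18037 + 1.27211) = 4.056 km
R11: √((0.008·111.32)² + (0.006·93.99)²) = √(0.79310 + 0.31803) = 1.054 km
Sorted: R11 (1.054 km) < R9 (1.129 km) < R4 (1.450 km) < R6 (2.384 km) < R8 (2.655 km) < R2 (2.958 km) < …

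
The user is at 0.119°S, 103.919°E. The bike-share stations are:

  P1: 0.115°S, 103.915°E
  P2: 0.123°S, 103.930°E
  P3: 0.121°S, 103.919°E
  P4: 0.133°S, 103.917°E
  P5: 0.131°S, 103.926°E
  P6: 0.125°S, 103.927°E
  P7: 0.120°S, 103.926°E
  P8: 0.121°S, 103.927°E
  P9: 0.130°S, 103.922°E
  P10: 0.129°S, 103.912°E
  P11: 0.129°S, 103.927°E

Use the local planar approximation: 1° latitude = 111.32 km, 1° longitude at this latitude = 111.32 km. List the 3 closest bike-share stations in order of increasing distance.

Distances from 0.119°S, 103.919°E:
P1: 0.630 km
P2: 1.303 km
P3: 0.223 km
P4: 1.574 km
P5: 1.547 km
P6: 1.113 km
P7: 0.787 km
P8: 0.918 km
P9: 1.269 km
P10: 1.359 km
P11: 1.426 km
Sorted: P3 (0.223 km) < P1 (0.630 km) < P7 (0.787 km) < P8 (0.918 km) < P6 (1.113 km) < …

P3, P1, P7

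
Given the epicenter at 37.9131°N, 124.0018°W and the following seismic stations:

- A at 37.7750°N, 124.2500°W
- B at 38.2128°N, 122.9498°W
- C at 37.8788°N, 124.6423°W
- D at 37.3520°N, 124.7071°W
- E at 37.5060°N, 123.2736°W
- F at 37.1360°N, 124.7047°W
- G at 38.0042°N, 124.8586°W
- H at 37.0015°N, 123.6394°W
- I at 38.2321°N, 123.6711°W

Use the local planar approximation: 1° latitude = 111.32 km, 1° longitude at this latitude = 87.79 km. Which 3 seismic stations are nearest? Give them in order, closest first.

A, I, C

Distances from 37.9131°N, 124.0018°W:
A: √((-0.1381·111.32)² + (-0.2482·87.79)²) = √(236.338107 + 474.781352) = 26.6668 km
B: √((0.2997·111.32)² + (1.0520·87.79)²) = √(1113.063346 + 8529.460802) = 98.1964 km
C: √((-0.0343·111.32)² + (-0.6405·87.79)²) = √(14.579232 + 3161.756108) = 56.3590 km
D: √((-0.5611·111.32)² + (-0.7053·87.79)²) = √(3901.457971 + 3833.874265) = 87.9507 km
E: √((-0.4071·111.32)² + (0.7282·87.79)²) = √(2053.754841 + 4086.875871) = 78.3622 km
F: √((-0.7771·111.32)² + (-0.7029·87.79)²) = √(7483.421602 + 3807.826787) = 106.2603 km
G: √((0.0911·111.32)² + (-0.8568·87.79)²) = √(102.844992 + 5657.818530) = 75.8990 km
H: √((-0.9116·111.32)² + (0.3624·87.79)²) = √(10298.050764 + 1012.200333) = 106.3497 km
I: √((0.3190·111.32)² + (0.3307·87.79)²) = √(1261.036803 + 842.865908) = 45.8683 km
Sorted: A (26.6668 km) < I (45.8683 km) < C (56.3590 km) < G (75.8990 km) < E (78.3622 km) < …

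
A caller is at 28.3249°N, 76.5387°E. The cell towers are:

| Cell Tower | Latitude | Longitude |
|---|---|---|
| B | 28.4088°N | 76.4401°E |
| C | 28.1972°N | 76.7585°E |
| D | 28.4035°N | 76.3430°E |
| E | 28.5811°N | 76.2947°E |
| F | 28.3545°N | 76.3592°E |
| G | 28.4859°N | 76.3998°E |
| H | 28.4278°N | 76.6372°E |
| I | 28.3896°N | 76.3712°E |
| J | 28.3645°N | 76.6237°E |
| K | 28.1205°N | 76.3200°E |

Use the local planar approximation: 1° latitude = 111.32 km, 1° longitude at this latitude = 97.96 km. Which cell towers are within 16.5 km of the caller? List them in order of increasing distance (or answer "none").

Distances from 28.3249°N, 76.5387°E:
B: √((0.0839·111.32)² + (-0.0986·97.96)²) = √(87.230893 + 93.293499) = 13.4359 km
C: √((-0.1277·111.32)² + (0.2198·97.96)²) = √(202.082260 + 463.610143) = 25.8010 km
D: √((0.0786·111.32)² + (-0.1957·97.96)²) = √(76.558160 + 367.518499) = 21.0731 km
E: √((0.2562·111.32)² + (-0.2440·97.96)²) = √(813.400895 + 571.317077) = 37.2118 km
F: √((0.0296·111.32)² + (-0.1795·97.96)²) = √(10.857499 + 309.190726) = 17.8899 km
G: √((0.1610·111.32)² + (-0.1389·97.96)²) = √(321.216723 + 185.140761) = 22.5024 km
H: √((0.1029·111.32)² + (0.0985·97.96)²) = √(131.213085 + 93.104359) = 14.9772 km
I: √((0.0647·111.32)² + (-0.1675·97.96)²) = √(51.874623 + 269.232309) = 17.9195 km
J: √((0.0396·111.32)² + (0.0850·97.96)²) = √(19.432862 + 69.332268) = 9.4215 km
K: √((-0.2044·111.32)² + (-0.2187·97.96)²) = √(517.735779 + 458.981435) = 31.2525 km
Threshold 16.5 km: J (9.4215 km), B (13.4359 km), H (14.9772 km) are within range.

J, B, H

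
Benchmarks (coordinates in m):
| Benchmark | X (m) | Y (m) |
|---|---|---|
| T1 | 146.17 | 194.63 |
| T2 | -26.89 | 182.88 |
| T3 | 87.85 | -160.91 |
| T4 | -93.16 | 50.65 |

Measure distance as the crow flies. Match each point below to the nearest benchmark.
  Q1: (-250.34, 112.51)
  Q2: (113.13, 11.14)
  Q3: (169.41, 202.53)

Q1 at (-250.34, 112.51):
  T1: 404.92 m
  T2: 234.27 m
  T3: 434.89 m
  T4: 168.91 m
  → nearest: T4 (168.91 m)
Q2 at (113.13, 11.14):
  T1: 186.44 m
  T2: 221.59 m
  T3: 173.90 m
  T4: 210.04 m
  → nearest: T3 (173.90 m)
Q3 at (169.41, 202.53):
  T1: 24.55 m
  T2: 197.28 m
  T3: 372.48 m
  T4: 303.33 m
  → nearest: T1 (24.55 m)

Q1→T4; Q2→T3; Q3→T1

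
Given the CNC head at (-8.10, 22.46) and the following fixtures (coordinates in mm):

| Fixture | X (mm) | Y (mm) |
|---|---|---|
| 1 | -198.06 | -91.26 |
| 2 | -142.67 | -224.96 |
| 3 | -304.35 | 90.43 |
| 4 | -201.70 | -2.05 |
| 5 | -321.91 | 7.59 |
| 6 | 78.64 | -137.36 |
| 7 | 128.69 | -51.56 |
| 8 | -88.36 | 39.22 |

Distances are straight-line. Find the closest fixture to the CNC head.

Distances from (-8.10, 22.46):
1: √((-189.96)² + (-113.72)²) = √(36084.8016 + 12932.2384) = 221.40 mm
2: √((-134.57)² + (-247.42)²) = √(18109.0849 + 61216.6564) = 281.65 mm
3: √((-296.25)² + (67.97)²) = √(87764.0625 + 4619.9209) = 303.95 mm
4: √((-193.60)² + (-24.51)²) = √(37480.9600 + 600.7401) = 195.15 mm
5: √((-313.81)² + (-14.87)²) = √(98476.7161 + 221.1169) = 314.16 mm
6: √((86.74)² + (-159.82)²) = √(7523.8276 + 25542.4324) = 181.84 mm
7: √((136.79)² + (-74.02)²) = √(18711.5041 + 5478.9604) = 155.53 mm
8: √((-80.26)² + (16.76)²) = √(6441.6676 + 280.8976) = 81.99 mm
Minimum: 8 at 81.99 mm.

8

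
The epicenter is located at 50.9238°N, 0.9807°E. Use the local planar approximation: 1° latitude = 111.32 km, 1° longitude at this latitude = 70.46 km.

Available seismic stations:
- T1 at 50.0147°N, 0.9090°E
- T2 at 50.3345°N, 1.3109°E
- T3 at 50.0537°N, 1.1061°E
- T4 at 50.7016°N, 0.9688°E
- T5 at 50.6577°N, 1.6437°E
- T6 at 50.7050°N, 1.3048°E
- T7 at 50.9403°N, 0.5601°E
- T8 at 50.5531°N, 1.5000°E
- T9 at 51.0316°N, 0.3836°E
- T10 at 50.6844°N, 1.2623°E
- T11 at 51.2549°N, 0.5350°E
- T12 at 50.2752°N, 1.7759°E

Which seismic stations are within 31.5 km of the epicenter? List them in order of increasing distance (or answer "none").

Distances from 50.9238°N, 0.9807°E:
T1: 101.3270 km
T2: 69.6044 km
T3: 97.2617 km
T4: 24.7495 km
T5: 55.3152 km
T6: 33.3877 km
T7: 29.6923 km
T8: 55.1519 km
T9: 43.7497 km
T10: 33.2251 km
T11: 48.4224 km
T12: 91.3919 km
Threshold 31.5 km: T4 (24.7495 km), T7 (29.6923 km) are within range.

T4, T7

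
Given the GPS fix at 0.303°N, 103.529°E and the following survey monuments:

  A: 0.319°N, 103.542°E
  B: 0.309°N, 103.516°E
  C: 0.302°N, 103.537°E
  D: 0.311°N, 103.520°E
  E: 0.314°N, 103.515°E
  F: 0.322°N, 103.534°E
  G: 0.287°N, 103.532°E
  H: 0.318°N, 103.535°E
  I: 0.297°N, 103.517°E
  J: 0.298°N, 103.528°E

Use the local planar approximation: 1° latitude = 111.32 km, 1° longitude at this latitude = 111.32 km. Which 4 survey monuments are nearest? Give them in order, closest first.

J, C, D, I

Distances from 0.303°N, 103.529°E:
A: √((0.016·111.32)² + (0.013·111.32)²) = √(3.17239 + 2.09427) = 2.295 km
B: √((0.006·111.32)² + (-0.013·111.32)²) = √(0.44612 + 2.09427) = 1.594 km
C: √((-0.001·111.32)² + (0.008·111.32)²) = √(0.01239 + 0.79310) = 0.897 km
D: √((0.008·111.32)² + (-0.009·111.32)²) = √(0.79310 + 1.00376) = 1.340 km
E: √((0.011·111.32)² + (-0.014·111.32)²) = √(1.49945 + 2.42886) = 1.982 km
F: √((0.019·111.32)² + (0.005·111.32)²) = √(4.47356 + 0.30980) = 2.187 km
G: √((-0.016·111.32)² + (0.003·111.32)²) = √(3.17239 + 0.11153) = 1.812 km
H: √((0.015·111.32)² + (0.006·111.32)²) = √(2.78823 + 0.44612) = 1.798 km
I: √((-0.006·111.32)² + (-0.012·111.32)²) = √(0.44612 + 1.78447) = 1.494 km
J: √((-0.005·111.32)² + (-0.001·111.32)²) = √(0.30980 + 0.01239) = 0.568 km
Sorted: J (0.568 km) < C (0.897 km) < D (1.340 km) < I (1.494 km) < B (1.594 km) < H (1.798 km) < …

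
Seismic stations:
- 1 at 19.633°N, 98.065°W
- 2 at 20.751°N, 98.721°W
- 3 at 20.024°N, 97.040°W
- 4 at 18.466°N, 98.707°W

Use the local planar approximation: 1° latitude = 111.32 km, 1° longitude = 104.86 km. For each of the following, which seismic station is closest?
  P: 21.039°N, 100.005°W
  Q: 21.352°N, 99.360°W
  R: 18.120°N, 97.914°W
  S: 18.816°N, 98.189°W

P→2; Q→2; R→4; S→4

P at 21.039°N, 100.005°W:
  1: √((-1.406·111.32)² + (1.940·104.86)²) = √(24497.23321 + 41383.11393) = 256.672 km
  2: √((-0.288·111.32)² + (1.284·104.86)²) = √(1027.85386 + 18127.99423) = 138.405 km
  3: √((-1.015·111.32)² + (2.965·104.86)²) = √(12766.69490 + 96664.96592) = 330.805 km
  4: √((-2.573·111.32)² + (1.298·104.86)²) = √(82040.05970 + 18525.46388) = 317.121 km
  → nearest: 2 (138.405 km)
Q at 21.352°N, 99.360°W:
  1: √((-1.719·111.32)² + (1.295·104.86)²) = √(36618.29750 + 18439.92896) = 234.645 km
  2: √((-0.601·111.32)² + (0.639·104.86)²) = √(4476.05423 + 4489.74239) = 94.688 km
  3: √((-1.328·111.32)² + (2.320·104.86)²) = √(21854.58406 + 59182.82294) = 284.671 km
  4: √((-2.886·111.32)² + (0.653·104.86)²) = √(103214.10448 + 4688.63116) = 328.486 km
  → nearest: 2 (94.688 km)
R at 18.120°N, 97.914°W:
  1: √((1.513·111.32)² + (-0.151·104.86)²) = √(28367.70823 + 250.71112) = 169.170 km
  2: √((2.631·111.32)² + (-0.807·104.86)²) = √(85780.40483 + 7160.88627) = 304.863 km
  3: √((1.904·111.32)² + (0.874·104.86)²) = √(44924.19290 + 8399.28992) = 230.919 km
  4: √((0.346·111.32)² + (-0.793·104.86)²) = √(1483.53772 + 6914.58439) = 91.641 km
  → nearest: 4 (91.641 km)
S at 18.816°N, 98.189°W:
  1: √((0.817·111.32)² + (0.124·104.86)²) = √(8271.61874 + 169.06865) = 91.873 km
  2: √((1.935·111.32)² + (-0.532·104.86)²) = √(46398.96938 + 3112.02424) = 222.511 km
  3: √((1.208·111.32)² + (1.149·104.86)²) = √(18083.40729 + 14516.42799) = 180.554 km
  4: √((-0.350·111.32)² + (-0.518·104.86)²) = √(1518.03744 + 2950.38863) = 66.846 km
  → nearest: 4 (66.846 km)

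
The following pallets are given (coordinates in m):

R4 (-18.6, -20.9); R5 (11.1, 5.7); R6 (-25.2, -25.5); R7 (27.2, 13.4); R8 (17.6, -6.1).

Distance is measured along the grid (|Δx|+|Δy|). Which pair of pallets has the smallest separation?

Pairwise distances:
R4–R5: |29.7| + |26.6| = 29.7 + 26.6 = 56.3 m
R4–R6: |-6.6| + |-4.6| = 6.6 + 4.6 = 11.2 m
R4–R7: |45.8| + |34.3| = 45.8 + 34.3 = 80.1 m
R4–R8: |36.2| + |14.8| = 36.2 + 14.8 = 51.0 m
R5–R6: |-36.3| + |-31.2| = 36.3 + 31.2 = 67.5 m
R5–R7: |16.1| + |7.7| = 16.1 + 7.7 = 23.8 m
R5–R8: |6.5| + |-11.8| = 6.5 + 11.8 = 18.3 m
R6–R7: |52.4| + |38.9| = 52.4 + 38.9 = 91.3 m
R6–R8: |42.8| + |19.4| = 42.8 + 19.4 = 62.2 m
R7–R8: |-9.6| + |-19.5| = 9.6 + 19.5 = 29.1 m
Closest pair: R4–R6 at 11.2 m.

R4 and R6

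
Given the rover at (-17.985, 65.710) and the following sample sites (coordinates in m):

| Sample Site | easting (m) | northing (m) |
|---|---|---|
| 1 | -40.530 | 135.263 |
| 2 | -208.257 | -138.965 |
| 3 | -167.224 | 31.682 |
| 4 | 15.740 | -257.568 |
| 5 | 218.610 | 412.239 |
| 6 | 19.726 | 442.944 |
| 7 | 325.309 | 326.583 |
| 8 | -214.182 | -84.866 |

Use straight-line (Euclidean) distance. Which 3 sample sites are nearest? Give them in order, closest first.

Distances from (-17.985, 65.710):
1: 73.116 m
2: 279.455 m
3: 153.069 m
4: 325.032 m
5: 419.594 m
6: 379.114 m
7: 431.168 m
8: 247.318 m
Sorted: 1 (73.116 m) < 3 (153.069 m) < 8 (247.318 m) < 2 (279.455 m) < 4 (325.032 m) < …

1, 3, 8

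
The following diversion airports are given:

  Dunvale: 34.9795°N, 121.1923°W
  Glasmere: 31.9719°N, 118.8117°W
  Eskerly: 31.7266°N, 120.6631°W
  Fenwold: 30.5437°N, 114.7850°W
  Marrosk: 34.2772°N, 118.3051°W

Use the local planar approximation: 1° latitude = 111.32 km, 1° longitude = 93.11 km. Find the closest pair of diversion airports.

Glasmere and Eskerly

Pairwise distances:
Dunvale–Glasmere: 401.5311 km
Dunvale–Eskerly: 365.4499 km
Dunvale–Fenwold: 774.4313 km
Dunvale–Marrosk: 279.9646 km
Glasmere–Eskerly: 174.5332 km
Glasmere–Fenwold: 407.2425 km
Glasmere–Marrosk: 260.9250 km
Eskerly–Fenwold: 562.9279 km
Eskerly–Marrosk: 358.9171 km
Fenwold–Marrosk: 529.3002 km
Closest pair: Glasmere–Eskerly at 174.5332 km.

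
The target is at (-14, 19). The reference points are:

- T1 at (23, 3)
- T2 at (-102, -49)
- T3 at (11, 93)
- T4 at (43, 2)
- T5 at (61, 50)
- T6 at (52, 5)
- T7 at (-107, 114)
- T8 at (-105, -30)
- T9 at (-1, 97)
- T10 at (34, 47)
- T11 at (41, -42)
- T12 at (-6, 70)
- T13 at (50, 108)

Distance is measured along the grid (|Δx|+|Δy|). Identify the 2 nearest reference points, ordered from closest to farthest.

T1, T12

Distances from (-14, 19):
T1: 53
T2: 156
T3: 99
T4: 74
T5: 106
T6: 80
T7: 188
T8: 140
T9: 91
T10: 76
T11: 116
T12: 59
T13: 153
Sorted: T1 (53) < T12 (59) < T4 (74) < T10 (76) < …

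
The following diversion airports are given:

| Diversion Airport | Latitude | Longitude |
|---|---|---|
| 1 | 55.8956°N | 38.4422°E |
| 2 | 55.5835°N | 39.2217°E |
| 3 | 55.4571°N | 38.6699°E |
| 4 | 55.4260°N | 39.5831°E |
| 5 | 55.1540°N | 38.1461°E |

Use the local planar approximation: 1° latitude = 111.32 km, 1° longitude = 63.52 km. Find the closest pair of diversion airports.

2 and 4

Pairwise distances:
2–4: 28.8857 km
2–3: 37.7692 km
3–5: 47.3864 km
1–3: 50.9115 km
3–4: 58.1097 km
1–2: 60.4871 km
2–5: 83.3900 km
1–5: 84.6703 km
1–4: 89.3569 km
4–5: 96.1693 km
Closest pair: 2–4 at 28.8857 km.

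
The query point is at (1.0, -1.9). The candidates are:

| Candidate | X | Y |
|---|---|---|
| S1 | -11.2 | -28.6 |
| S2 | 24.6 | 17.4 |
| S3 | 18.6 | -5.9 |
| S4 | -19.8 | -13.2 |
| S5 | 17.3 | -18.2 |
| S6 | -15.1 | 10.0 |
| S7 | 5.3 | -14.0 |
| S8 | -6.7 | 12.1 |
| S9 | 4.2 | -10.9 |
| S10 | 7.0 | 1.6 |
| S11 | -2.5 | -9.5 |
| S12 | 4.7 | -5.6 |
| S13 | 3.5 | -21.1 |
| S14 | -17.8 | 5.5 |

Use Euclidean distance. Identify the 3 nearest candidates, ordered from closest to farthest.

Distances from (1.0, -1.9):
S1: 29.4
S2: 30.5
S3: 18.0
S4: 23.7
S5: 23.1
S6: 20.0
S7: 12.8
S8: 16.0
S9: 9.6
S10: 6.9
S11: 8.4
S12: 5.2
S13: 19.4
S14: 20.2
Sorted: S12 (5.2) < S10 (6.9) < S11 (8.4) < S9 (9.6) < S7 (12.8) < …

S12, S10, S11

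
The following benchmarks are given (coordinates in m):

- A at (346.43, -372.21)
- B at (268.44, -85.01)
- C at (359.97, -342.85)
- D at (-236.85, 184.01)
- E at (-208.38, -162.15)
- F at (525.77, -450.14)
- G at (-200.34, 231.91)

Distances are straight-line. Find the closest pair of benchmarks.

A and C

Pairwise distances:
A–B: 297.60 m
A–C: 32.33 m
A–D: 805.98 m
A–E: 593.24 m
A–F: 195.54 m
A–G: 814.81 m
B–C: 273.60 m
B–D: 572.44 m
B–E: 483.02 m
B–F: 446.70 m
B–G: 565.86 m
C–D: 796.10 m
C–E: 596.38 m
C–F: 197.49 m
C–G: 802.68 m
D–E: 347.33 m
D–F: 991.83 m
D–G: 60.23 m
E–F: 788.62 m
E–G: 394.14 m
F–G: 996.21 m
Closest pair: A–C at 32.33 m.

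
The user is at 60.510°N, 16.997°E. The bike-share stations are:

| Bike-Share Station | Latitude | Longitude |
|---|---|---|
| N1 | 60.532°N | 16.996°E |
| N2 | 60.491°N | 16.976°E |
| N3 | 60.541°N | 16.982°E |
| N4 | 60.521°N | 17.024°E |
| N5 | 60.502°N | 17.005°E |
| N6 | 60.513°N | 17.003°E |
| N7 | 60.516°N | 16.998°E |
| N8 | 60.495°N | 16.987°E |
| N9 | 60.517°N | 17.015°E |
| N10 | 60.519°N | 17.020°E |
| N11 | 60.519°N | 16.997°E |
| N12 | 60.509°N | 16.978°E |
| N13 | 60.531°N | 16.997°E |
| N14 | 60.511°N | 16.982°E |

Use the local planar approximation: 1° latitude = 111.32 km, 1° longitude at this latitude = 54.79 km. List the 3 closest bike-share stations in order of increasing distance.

N6, N7, N14

Distances from 60.510°N, 16.997°E:
N1: √((0.022·111.32)² + (-0.001·54.79)²) = √(5.99780 + 0.00300) = 2.450 km
N2: √((-0.019·111.32)² + (-0.021·54.79)²) = √(4.47356 + 1.32386) = 2.408 km
N3: √((0.031·111.32)² + (-0.015·54.79)²) = √(11.90885 + 0.67544) = 3.547 km
N4: √((0.011·111.32)² + (0.027·54.79)²) = √(1.49945 + 2.18842) = 1.920 km
N5: √((-0.008·111.32)² + (0.008·54.79)²) = √(0.79310 + 0.19212) = 0.993 km
N6: √((0.003·111.32)² + (0.006·54.79)²) = √(0.11153 + 0.10807) = 0.469 km
N7: √((0.006·111.32)² + (0.001·54.79)²) = √(0.44612 + 0.00300) = 0.670 km
N8: √((-0.015·111.32)² + (-0.010·54.79)²) = √(2.78823 + 0.30019) = 1.757 km
N9: √((0.007·111.32)² + (0.018·54.79)²) = √(0.60721 + 0.97263) = 1.257 km
N10: √((0.009·111.32)² + (0.023·54.79)²) = √(1.00376 + 1.58803) = 1.610 km
N11: √((0.009·111.32)² + (0.000·54.79)²) = √(1.00376 + 0.00000) = 1.002 km
N12: √((-0.001·111.32)² + (-0.019·54.79)²) = √(0.01239 + 1.08370) = 1.047 km
N13: √((0.021·111.32)² + (0.000·54.79)²) = √(5.46493 + 0.00000) = 2.338 km
N14: √((0.001·111.32)² + (-0.015·54.79)²) = √(0.01239 + 0.67544) = 0.829 km
Sorted: N6 (0.469 km) < N7 (0.670 km) < N14 (0.829 km) < N5 (0.993 km) < N11 (1.002 km) < …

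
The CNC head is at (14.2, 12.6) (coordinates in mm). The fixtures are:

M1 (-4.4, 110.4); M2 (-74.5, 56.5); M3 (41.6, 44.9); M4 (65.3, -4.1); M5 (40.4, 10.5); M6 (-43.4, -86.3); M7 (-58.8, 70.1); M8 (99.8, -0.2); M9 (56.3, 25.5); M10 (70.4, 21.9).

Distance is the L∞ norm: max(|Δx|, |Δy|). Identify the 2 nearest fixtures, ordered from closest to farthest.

M5, M3

Distances from (14.2, 12.6):
M1: max(|-18.6|, |97.8|) = 97.8 mm
M2: max(|-88.7|, |43.9|) = 88.7 mm
M3: max(|27.4|, |32.3|) = 32.3 mm
M4: max(|51.1|, |-16.7|) = 51.1 mm
M5: max(|26.2|, |-2.1|) = 26.2 mm
M6: max(|-57.6|, |-98.9|) = 98.9 mm
M7: max(|-73.0|, |57.5|) = 73.0 mm
M8: max(|85.6|, |-12.8|) = 85.6 mm
M9: max(|42.1|, |12.9|) = 42.1 mm
M10: max(|56.2|, |9.3|) = 56.2 mm
Sorted: M5 (26.2 mm) < M3 (32.3 mm) < M9 (42.1 mm) < M4 (51.1 mm) < …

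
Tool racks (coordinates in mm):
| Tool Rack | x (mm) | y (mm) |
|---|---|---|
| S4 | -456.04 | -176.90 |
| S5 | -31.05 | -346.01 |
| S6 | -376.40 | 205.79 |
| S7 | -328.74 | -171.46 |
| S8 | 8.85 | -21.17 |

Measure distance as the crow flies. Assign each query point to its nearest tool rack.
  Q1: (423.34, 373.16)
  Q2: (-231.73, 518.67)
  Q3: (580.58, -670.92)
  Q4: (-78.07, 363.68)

Q1 at (423.34, 373.16):
  S4: √((-879.38)² + (-550.06)²) = √(773309.1844 + 302566.0036) = 1037.24 mm
  S5: √((-454.39)² + (-719.17)²) = √(206470.2721 + 517205.4889) = 850.69 mm
  S6: √((-799.74)² + (-167.37)²) = √(639584.0676 + 28012.7169) = 817.07 mm
  S7: √((-752.08)² + (-544.62)²) = √(565624.3264 + 296610.9444) = 928.57 mm
  S8: √((-414.49)² + (-394.33)²) = √(171801.9601 + 155496.1489) = 572.10 mm
  → nearest: S8 (572.10 mm)
Q2 at (-231.73, 518.67):
  S4: √((-224.31)² + (-695.57)²) = √(50314.9761 + 483817.6249) = 730.84 mm
  S5: √((200.68)² + (-864.68)²) = √(40272.4624 + 747671.5024) = 887.66 mm
  S6: √((-144.67)² + (-312.88)²) = √(20929.4089 + 97893.8944) = 344.71 mm
  S7: √((-97.01)² + (-690.13)²) = √(9410.9401 + 476279.4169) = 696.91 mm
  S8: √((240.58)² + (-539.84)²) = √(57878.7364 + 291427.2256) = 591.02 mm
  → nearest: S6 (344.71 mm)
Q3 at (580.58, -670.92):
  S4: √((-1036.62)² + (494.02)²) = √(1074581.0244 + 244055.7604) = 1148.32 mm
  S5: √((-611.63)² + (324.91)²) = √(374091.2569 + 105566.5081) = 692.57 mm
  S6: √((-956.98)² + (876.71)²) = √(915810.7204 + 768620.4241) = 1297.86 mm
  S7: √((-909.32)² + (499.46)²) = √(826862.8624 + 249460.2916) = 1037.46 mm
  S8: √((-571.73)² + (649.75)²) = √(326875.1929 + 422175.0625) = 865.48 mm
  → nearest: S5 (692.57 mm)
Q4 at (-78.07, 363.68):
  S4: √((-377.97)² + (-540.58)²) = √(142861.3209 + 292226.7364) = 659.61 mm
  S5: √((47.02)² + (-709.69)²) = √(2210.8804 + 503659.8961) = 711.25 mm
  S6: √((-298.33)² + (-157.89)²) = √(89000.7889 + 24929.2521) = 337.54 mm
  S7: √((-250.67)² + (-535.14)²) = √(62835.4489 + 286374.8196) = 590.94 mm
  S8: √((86.92)² + (-384.85)²) = √(7555.0864 + 148109.5225) = 394.54 mm
  → nearest: S6 (337.54 mm)

Q1→S8; Q2→S6; Q3→S5; Q4→S6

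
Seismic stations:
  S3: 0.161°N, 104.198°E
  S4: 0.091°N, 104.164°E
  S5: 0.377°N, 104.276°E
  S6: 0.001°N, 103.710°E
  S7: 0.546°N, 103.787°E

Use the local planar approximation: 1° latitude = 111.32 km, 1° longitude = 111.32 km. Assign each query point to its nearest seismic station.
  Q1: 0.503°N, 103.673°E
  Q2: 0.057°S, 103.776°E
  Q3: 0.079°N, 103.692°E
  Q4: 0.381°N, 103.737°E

Q1 at 0.503°N, 103.673°E:
  S3: 69.750 km
  S4: 71.351 km
  S5: 68.576 km
  S6: 56.034 km
  S7: 13.563 km
  → nearest: S7 (13.563 km)
Q2 at 0.057°S, 103.776°E:
  S3: 52.875 km
  S4: 46.228 km
  S5: 73.703 km
  S6: 9.781 km
  S7: 67.137 km
  → nearest: S6 (9.781 km)
Q3 at 0.079°N, 103.692°E:
  S3: 57.063 km
  S4: 52.560 km
  S5: 72.986 km
  S6: 8.911 km
  S7: 53.051 km
  → nearest: S6 (8.911 km)
Q4 at 0.381°N, 103.737°E:
  S3: 56.863 km
  S4: 57.460 km
  S5: 60.003 km
  S6: 42.408 km
  S7: 19.193 km
  → nearest: S7 (19.193 km)

Q1→S7; Q2→S6; Q3→S6; Q4→S7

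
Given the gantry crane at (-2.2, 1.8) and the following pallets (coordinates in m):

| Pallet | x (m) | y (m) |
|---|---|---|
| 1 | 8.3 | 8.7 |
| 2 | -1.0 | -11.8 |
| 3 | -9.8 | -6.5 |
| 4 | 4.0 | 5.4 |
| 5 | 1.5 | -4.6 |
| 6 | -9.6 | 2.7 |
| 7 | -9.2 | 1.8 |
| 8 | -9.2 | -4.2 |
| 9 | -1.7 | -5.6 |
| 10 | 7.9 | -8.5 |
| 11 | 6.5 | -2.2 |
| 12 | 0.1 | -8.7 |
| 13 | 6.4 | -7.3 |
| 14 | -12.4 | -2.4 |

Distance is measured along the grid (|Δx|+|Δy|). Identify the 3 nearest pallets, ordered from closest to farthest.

7, 9, 6

Distances from (-2.2, 1.8):
1: 17.4 m
2: 14.8 m
3: 15.9 m
4: 9.8 m
5: 10.1 m
6: 8.3 m
7: 7.0 m
8: 13.0 m
9: 7.9 m
10: 20.4 m
11: 12.7 m
12: 12.8 m
13: 17.7 m
14: 14.4 m
Sorted: 7 (7.0 m) < 9 (7.9 m) < 6 (8.3 m) < 4 (9.8 m) < 5 (10.1 m) < …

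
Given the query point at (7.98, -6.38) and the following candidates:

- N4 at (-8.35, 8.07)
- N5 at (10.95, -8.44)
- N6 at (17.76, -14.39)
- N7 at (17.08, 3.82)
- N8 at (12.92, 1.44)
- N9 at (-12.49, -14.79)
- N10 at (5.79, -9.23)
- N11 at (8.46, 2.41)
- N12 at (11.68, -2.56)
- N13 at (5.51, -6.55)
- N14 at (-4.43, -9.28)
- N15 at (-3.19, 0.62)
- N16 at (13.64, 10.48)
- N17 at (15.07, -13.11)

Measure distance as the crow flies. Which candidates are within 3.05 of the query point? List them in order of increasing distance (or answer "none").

Distances from (7.98, -6.38):
N4: 21.81
N5: 3.61
N6: 12.64
N7: 13.67
N8: 9.25
N9: 22.13
N10: 3.59
N11: 8.80
N12: 5.32
N13: 2.48
N14: 12.74
N15: 13.18
N16: 17.78
N17: 9.78
Threshold 3.05: N13 (2.48) is within range.

N13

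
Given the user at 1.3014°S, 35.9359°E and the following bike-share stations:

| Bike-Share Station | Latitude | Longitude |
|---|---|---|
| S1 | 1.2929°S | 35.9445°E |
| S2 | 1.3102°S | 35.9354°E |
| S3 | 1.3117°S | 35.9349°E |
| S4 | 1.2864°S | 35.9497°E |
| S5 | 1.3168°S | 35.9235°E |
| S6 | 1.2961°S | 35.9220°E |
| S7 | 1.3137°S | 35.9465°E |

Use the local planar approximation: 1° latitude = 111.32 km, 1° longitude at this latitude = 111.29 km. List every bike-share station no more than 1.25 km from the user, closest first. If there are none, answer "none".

Distances from 1.3014°S, 35.9359°E:
S1: 1.3459 km
S2: 0.9812 km
S3: 1.1520 km
S4: 2.2687 km
S5: 2.2008 km
S6: 1.6556 km
S7: 1.8073 km
Threshold 1.25 km: S2 (0.9812 km), S3 (1.1520 km) are within range.

S2, S3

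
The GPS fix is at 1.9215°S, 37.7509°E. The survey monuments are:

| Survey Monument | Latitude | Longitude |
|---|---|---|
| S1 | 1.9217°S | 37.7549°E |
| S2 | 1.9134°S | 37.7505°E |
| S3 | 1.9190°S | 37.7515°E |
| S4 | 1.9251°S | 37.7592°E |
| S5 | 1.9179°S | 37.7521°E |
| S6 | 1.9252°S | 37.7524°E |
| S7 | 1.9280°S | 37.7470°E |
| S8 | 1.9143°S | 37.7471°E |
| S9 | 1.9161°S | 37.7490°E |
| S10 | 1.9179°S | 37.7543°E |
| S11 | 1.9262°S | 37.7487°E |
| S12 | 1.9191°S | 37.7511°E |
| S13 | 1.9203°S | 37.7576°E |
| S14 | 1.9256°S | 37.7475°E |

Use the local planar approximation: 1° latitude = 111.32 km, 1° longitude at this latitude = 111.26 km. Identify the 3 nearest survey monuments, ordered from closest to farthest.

S12, S3, S5

Distances from 1.9215°S, 37.7509°E:
S1: √((-0.0002·111.32)² + (0.0040·111.26)²) = √(0.000496 + 0.198061) = 0.4456 km
S2: √((0.0081·111.32)² + (-0.0004·111.26)²) = √(0.813048 + 0.001981) = 0.9028 km
S3: √((0.0025·111.32)² + (0.0006·111.26)²) = √(0.077451 + 0.004456) = 0.2862 km
S4: √((-0.0036·111.32)² + (0.0083·111.26)²) = √(0.160602 + 0.852775) = 1.0067 km
S5: √((0.0036·111.32)² + (0.0012·111.26)²) = √(0.160602 + 0.017825) = 0.4224 km
S6: √((-0.0037·111.32)² + (0.0015·111.26)²) = √(0.169648 + 0.027852) = 0.4444 km
S7: √((-0.0065·111.32)² + (-0.0039·111.26)²) = √(0.523568 + 0.188281) = 0.8437 km
S8: √((0.0072·111.32)² + (-0.0038·111.26)²) = √(0.642409 + 0.178750) = 0.9062 km
S9: √((0.0054·111.32)² + (-0.0019·111.26)²) = √(0.361355 + 0.044687) = 0.6372 km
S10: √((0.0036·111.32)² + (0.0034·111.26)²) = √(0.160602 + 0.143099) = 0.5511 km
S11: √((-0.0047·111.32)² + (-0.0022·111.26)²) = √(0.273742 + 0.059913) = 0.5776 km
S12: √((0.0024·111.32)² + (0.0002·111.26)²) = √(0.071379 + 0.000495) = 0.2681 km
S13: √((0.0012·111.32)² + (0.0067·111.26)²) = √(0.017845 + 0.555684) = 0.7573 km
S14: √((-0.0041·111.32)² + (-0.0034·111.26)²) = √(0.208312 + 0.143099) = 0.5928 km
Sorted: S12 (0.2681 km) < S3 (0.2862 km) < S5 (0.4224 km) < S6 (0.4444 km) < S1 (0.4456 km) < …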